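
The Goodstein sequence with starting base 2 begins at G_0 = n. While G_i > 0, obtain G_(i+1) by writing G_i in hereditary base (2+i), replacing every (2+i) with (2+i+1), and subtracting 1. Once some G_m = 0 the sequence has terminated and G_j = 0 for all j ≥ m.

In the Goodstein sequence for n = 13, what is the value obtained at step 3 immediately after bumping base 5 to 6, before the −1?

280712

base 2: 13 = 2^(2 + 1) + 2^2 + 1; at 3: 3^(3 + 1) + 3^3 + 1 = 109; next = 108
base 3: 108 = 3^(3 + 1) + 3^3; at 4: 4^(4 + 1) + 4^4 = 1280; next = 1279
base 4: 1279 = 4^(4 + 1) + 3·4^3 + 3·4^2 + 3·4 + 3; at 5: 5^(5 + 1) + 3·5^3 + 3·5^2 + 3·5 + 3 = 16093; next = 16092
base 5: 16092 = 5^(5 + 1) + 3·5^3 + 3·5^2 + 3·5 + 2; at 6: 6^(6 + 1) + 3·6^3 + 3·6^2 + 3·6 + 2 = 280712; next = 280711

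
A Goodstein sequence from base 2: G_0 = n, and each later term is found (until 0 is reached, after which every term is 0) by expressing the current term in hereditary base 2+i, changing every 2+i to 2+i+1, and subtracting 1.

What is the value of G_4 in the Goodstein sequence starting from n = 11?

G_0 = 11. HB_2(11) = 2^(2 + 1) + 2 + 1. Bump = 85. G_1 = 84.
G_1 = 84. HB_3(84) = 3^(3 + 1) + 3. Bump = 1028. G_2 = 1027.
G_2 = 1027. HB_4(1027) = 4^(4 + 1) + 3. Bump = 15628. G_3 = 15627.
G_3 = 15627. HB_5(15627) = 5^(5 + 1) + 2. Bump = 279938. G_4 = 279937.
G_4 = 279937. HB_6(279937) = 6^(6 + 1) + 1. Bump = 5764802. G_5 = 5764801.

279937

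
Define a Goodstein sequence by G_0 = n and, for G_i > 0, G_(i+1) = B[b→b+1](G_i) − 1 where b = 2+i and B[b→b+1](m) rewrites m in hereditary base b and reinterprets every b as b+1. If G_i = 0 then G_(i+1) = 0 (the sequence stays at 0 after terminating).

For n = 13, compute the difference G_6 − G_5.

[0] 13 ≡ 2^(2 + 1) + 2^2 + 1 (base 2). Lift 3: 109. −1: 108.
[1] 108 ≡ 3^(3 + 1) + 3^3 (base 3). Lift 4: 1280. −1: 1279.
[2] 1279 ≡ 4^(4 + 1) + 3·4^3 + 3·4^2 + 3·4 + 3 (base 4). Lift 5: 16093. −1: 16092.
[3] 16092 ≡ 5^(5 + 1) + 3·5^3 + 3·5^2 + 3·5 + 2 (base 5). Lift 6: 280712. −1: 280711.
[4] 280711 ≡ 6^(6 + 1) + 3·6^3 + 3·6^2 + 3·6 + 1 (base 6). Lift 7: 5765999. −1: 5765998.
[5] 5765998 ≡ 7^(7 + 1) + 3·7^3 + 3·7^2 + 3·7 (base 7). Lift 8: 134219480. −1: 134219479.

128453481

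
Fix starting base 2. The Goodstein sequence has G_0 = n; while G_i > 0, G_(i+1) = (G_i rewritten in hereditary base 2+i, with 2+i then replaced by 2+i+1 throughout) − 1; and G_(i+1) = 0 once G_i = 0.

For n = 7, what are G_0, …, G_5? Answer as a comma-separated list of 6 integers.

7 —HB2→ 2^2 + 2 + 1 —bump→ 3^3 + 3 + 1 = 31 —(−1)→ 30
30 —HB3→ 3^3 + 3 —bump→ 4^4 + 4 = 260 —(−1)→ 259
259 —HB4→ 4^4 + 3 —bump→ 5^5 + 3 = 3128 —(−1)→ 3127
3127 —HB5→ 5^5 + 2 —bump→ 6^6 + 2 = 46658 —(−1)→ 46657
46657 —HB6→ 6^6 + 1 —bump→ 7^7 + 1 = 823544 —(−1)→ 823543

7, 30, 259, 3127, 46657, 823543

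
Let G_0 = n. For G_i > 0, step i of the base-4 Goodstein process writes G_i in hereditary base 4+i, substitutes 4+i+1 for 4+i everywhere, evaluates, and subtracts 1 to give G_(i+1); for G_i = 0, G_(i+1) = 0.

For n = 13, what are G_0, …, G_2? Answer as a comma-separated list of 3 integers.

G_0 = 13. HB_4(13) = 3·4 + 1. Bump = 16. G_1 = 15.
G_1 = 15. HB_5(15) = 3·5. Bump = 18. G_2 = 17.

13, 15, 17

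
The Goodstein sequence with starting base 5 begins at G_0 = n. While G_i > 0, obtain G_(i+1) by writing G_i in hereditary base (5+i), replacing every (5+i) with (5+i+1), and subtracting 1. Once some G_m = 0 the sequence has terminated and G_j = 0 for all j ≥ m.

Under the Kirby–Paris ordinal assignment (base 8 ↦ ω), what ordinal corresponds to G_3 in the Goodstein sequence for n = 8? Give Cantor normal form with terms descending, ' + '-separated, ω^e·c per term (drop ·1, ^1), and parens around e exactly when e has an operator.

i=0: 8 = 5 + 3 (b=5); 5→6: 6 + 3 = 9; 9−1 = 8
i=1: 8 = 6 + 2 (b=6); 6→7: 7 + 2 = 9; 9−1 = 8
i=2: 8 = 7 + 1 (b=7); 7→8: 8 + 1 = 9; 9−1 = 8

ω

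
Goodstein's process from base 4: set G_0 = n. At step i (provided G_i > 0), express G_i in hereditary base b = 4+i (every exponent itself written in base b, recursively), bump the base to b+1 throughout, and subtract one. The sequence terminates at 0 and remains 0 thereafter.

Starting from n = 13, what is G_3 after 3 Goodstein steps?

18

base 4: 13 = 3·4 + 1; at 5: 3·5 + 1 = 16; next = 15
base 5: 15 = 3·5; at 6: 3·6 = 18; next = 17
base 6: 17 = 2·6 + 5; at 7: 2·7 + 5 = 19; next = 18
base 7: 18 = 2·7 + 4; at 8: 2·8 + 4 = 20; next = 19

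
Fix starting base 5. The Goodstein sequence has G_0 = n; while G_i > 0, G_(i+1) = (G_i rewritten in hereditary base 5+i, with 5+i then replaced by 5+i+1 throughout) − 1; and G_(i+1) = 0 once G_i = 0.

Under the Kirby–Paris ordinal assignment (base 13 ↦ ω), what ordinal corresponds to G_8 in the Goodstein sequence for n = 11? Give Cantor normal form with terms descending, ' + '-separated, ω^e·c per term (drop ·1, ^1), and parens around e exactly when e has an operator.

ω

i=0: 11 = 2·5 + 1 (b=5); 5→6: 2·6 + 1 = 13; 13−1 = 12
i=1: 12 = 2·6 (b=6); 6→7: 2·7 = 14; 14−1 = 13
i=2: 13 = 7 + 6 (b=7); 7→8: 8 + 6 = 14; 14−1 = 13
i=3: 13 = 8 + 5 (b=8); 8→9: 9 + 5 = 14; 14−1 = 13
i=4: 13 = 9 + 4 (b=9); 9→10: 10 + 4 = 14; 14−1 = 13
i=5: 13 = 10 + 3 (b=10); 10→11: 11 + 3 = 14; 14−1 = 13
i=6: 13 = 11 + 2 (b=11); 11→12: 12 + 2 = 14; 14−1 = 13
i=7: 13 = 12 + 1 (b=12); 12→13: 13 + 1 = 14; 14−1 = 13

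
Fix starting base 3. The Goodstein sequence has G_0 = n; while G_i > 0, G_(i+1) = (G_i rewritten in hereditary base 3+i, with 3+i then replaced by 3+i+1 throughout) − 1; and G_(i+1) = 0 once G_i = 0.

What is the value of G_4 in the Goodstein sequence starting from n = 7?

[0] 7 ≡ 2·3 + 1 (base 3). Lift 4: 9. −1: 8.
[1] 8 ≡ 2·4 (base 4). Lift 5: 10. −1: 9.
[2] 9 ≡ 5 + 4 (base 5). Lift 6: 10. −1: 9.
[3] 9 ≡ 6 + 3 (base 6). Lift 7: 10. −1: 9.
[4] 9 ≡ 7 + 2 (base 7). Lift 8: 10. −1: 9.

9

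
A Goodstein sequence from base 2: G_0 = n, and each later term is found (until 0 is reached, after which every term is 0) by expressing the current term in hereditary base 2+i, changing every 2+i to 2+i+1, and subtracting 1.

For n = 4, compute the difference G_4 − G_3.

step 0: 4 = 2^2; sub 3 for 2: 3^3; = 27; G_1 = 27−1 = 26
step 1: 26 = 2·3^2 + 2·3 + 2; sub 4 for 3: 2·4^2 + 2·4 + 2; = 42; G_2 = 42−1 = 41
step 2: 41 = 2·4^2 + 2·4 + 1; sub 5 for 4: 2·5^2 + 2·5 + 1; = 61; G_3 = 61−1 = 60
step 3: 60 = 2·5^2 + 2·5; sub 6 for 5: 2·6^2 + 2·6; = 84; G_4 = 84−1 = 83

23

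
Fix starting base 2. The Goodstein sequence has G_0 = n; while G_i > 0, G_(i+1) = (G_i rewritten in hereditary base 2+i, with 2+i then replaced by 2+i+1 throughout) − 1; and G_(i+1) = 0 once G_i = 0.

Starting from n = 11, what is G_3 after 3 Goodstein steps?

(0) 11|_2 = 2^(2 + 1) + 2 + 1 ↦ 3^(3 + 1) + 3 + 1|_3 = 85 ⇒ 84
(1) 84|_3 = 3^(3 + 1) + 3 ↦ 4^(4 + 1) + 4|_4 = 1028 ⇒ 1027
(2) 1027|_4 = 4^(4 + 1) + 3 ↦ 5^(5 + 1) + 3|_5 = 15628 ⇒ 15627

15627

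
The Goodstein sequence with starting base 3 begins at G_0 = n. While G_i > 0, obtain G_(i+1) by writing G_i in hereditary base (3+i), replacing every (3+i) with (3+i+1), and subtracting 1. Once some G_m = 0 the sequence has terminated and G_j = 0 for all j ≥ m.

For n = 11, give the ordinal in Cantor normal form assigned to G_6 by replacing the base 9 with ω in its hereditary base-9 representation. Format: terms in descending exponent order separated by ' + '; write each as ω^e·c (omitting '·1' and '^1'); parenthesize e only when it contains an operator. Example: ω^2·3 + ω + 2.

11 —HB3→ 3^2 + 2 —bump→ 4^2 + 2 = 18 —(−1)→ 17
17 —HB4→ 4^2 + 1 —bump→ 5^2 + 1 = 26 —(−1)→ 25
25 —HB5→ 5^2 —bump→ 6^2 = 36 —(−1)→ 35
35 —HB6→ 5·6 + 5 —bump→ 5·7 + 5 = 40 —(−1)→ 39
39 —HB7→ 5·7 + 4 —bump→ 5·8 + 4 = 44 —(−1)→ 43
43 —HB8→ 5·8 + 3 —bump→ 5·9 + 3 = 48 —(−1)→ 47
47 —HB9→ 5·9 + 2 —bump→ 5·10 + 2 = 52 —(−1)→ 51

ω·5 + 2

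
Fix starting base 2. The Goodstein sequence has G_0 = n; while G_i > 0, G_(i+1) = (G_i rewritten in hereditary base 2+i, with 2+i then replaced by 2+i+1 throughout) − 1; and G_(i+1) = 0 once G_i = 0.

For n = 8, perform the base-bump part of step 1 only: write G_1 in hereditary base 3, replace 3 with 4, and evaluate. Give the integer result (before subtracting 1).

base 2: 8 = 2^(2 + 1); at 3: 3^(3 + 1) = 81; next = 80
base 3: 80 = 2·3^3 + 2·3^2 + 2·3 + 2; at 4: 2·4^4 + 2·4^2 + 2·4 + 2 = 554; next = 553

554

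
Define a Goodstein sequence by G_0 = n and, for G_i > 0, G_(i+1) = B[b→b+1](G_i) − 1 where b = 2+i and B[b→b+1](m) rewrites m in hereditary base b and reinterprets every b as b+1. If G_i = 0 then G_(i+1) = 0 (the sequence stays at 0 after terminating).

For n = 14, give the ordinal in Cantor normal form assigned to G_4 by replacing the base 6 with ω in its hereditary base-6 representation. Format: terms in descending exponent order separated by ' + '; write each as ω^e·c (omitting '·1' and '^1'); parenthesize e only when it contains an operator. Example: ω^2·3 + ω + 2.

ω^(ω + 1) + ω^5·5 + ω^4·5 + ω^3·5 + ω^2·5 + ω·5 + 5

G_0=14  [base 2] 2^(2 + 1) + 2^2 + 2  →[2↦3]→  3^(3 + 1) + 3^3 + 3 = 111  −1 ⇒ G_1=110
G_1=110  [base 3] 3^(3 + 1) + 3^3 + 2  →[3↦4]→  4^(4 + 1) + 4^4 + 2 = 1282  −1 ⇒ G_2=1281
G_2=1281  [base 4] 4^(4 + 1) + 4^4 + 1  →[4↦5]→  5^(5 + 1) + 5^5 + 1 = 18751  −1 ⇒ G_3=18750
G_3=18750  [base 5] 5^(5 + 1) + 5^5  →[5↦6]→  6^(6 + 1) + 6^6 = 326592  −1 ⇒ G_4=326591
G_4=326591  [base 6] 6^(6 + 1) + 5·6^5 + 5·6^4 + 5·6^3 + 5·6^2 + 5·6 + 5  →[6↦7]→  7^(7 + 1) + 5·7^5 + 5·7^4 + 5·7^3 + 5·7^2 + 5·7 + 5 = 5862841  −1 ⇒ G_5=5862840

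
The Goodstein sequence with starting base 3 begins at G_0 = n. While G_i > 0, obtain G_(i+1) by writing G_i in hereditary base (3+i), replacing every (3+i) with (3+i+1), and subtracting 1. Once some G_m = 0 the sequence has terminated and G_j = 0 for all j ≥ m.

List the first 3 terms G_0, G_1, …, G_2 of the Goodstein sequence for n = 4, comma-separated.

4, 4, 4

step 0: 4 = 3 + 1; sub 4 for 3: 4 + 1; = 5; G_1 = 5−1 = 4
step 1: 4 = 4; sub 5 for 4: 5; = 5; G_2 = 5−1 = 4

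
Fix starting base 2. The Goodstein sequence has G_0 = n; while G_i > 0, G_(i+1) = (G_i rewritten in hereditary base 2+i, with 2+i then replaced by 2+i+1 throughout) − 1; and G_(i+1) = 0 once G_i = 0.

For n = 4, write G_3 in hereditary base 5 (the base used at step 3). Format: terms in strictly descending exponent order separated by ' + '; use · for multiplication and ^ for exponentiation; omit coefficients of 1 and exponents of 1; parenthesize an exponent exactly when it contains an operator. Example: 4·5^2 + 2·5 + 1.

4 —HB2→ 2^2 —bump→ 3^3 = 27 —(−1)→ 26
26 —HB3→ 2·3^2 + 2·3 + 2 —bump→ 2·4^2 + 2·4 + 2 = 42 —(−1)→ 41
41 —HB4→ 2·4^2 + 2·4 + 1 —bump→ 2·5^2 + 2·5 + 1 = 61 —(−1)→ 60

2·5^2 + 2·5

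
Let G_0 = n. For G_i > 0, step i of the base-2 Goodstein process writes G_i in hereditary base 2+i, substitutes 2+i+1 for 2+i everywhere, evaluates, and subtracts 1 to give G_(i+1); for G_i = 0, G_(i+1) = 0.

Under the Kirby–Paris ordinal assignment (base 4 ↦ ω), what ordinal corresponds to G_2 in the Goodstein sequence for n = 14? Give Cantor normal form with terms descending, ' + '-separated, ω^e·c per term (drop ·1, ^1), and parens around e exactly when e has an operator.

base 2: 14 = 2^(2 + 1) + 2^2 + 2; at 3: 3^(3 + 1) + 3^3 + 3 = 111; next = 110
base 3: 110 = 3^(3 + 1) + 3^3 + 2; at 4: 4^(4 + 1) + 4^4 + 2 = 1282; next = 1281
base 4: 1281 = 4^(4 + 1) + 4^4 + 1; at 5: 5^(5 + 1) + 5^5 + 1 = 18751; next = 18750

ω^(ω + 1) + ω^ω + 1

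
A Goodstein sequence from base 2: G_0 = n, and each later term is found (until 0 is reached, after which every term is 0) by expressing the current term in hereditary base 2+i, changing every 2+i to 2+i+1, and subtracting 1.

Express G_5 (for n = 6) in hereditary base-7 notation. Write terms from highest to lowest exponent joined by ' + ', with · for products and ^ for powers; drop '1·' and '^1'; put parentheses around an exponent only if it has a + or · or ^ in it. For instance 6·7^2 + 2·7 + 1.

5·7^5 + 5·7^4 + 5·7^3 + 5·7^2 + 5·7 + 4

G_0=6  [base 2] 2^2 + 2  →[2↦3]→  3^3 + 3 = 30  −1 ⇒ G_1=29
G_1=29  [base 3] 3^3 + 2  →[3↦4]→  4^4 + 2 = 258  −1 ⇒ G_2=257
G_2=257  [base 4] 4^4 + 1  →[4↦5]→  5^5 + 1 = 3126  −1 ⇒ G_3=3125
G_3=3125  [base 5] 5^5  →[5↦6]→  6^6 = 46656  −1 ⇒ G_4=46655
G_4=46655  [base 6] 5·6^5 + 5·6^4 + 5·6^3 + 5·6^2 + 5·6 + 5  →[6↦7]→  5·7^5 + 5·7^4 + 5·7^3 + 5·7^2 + 5·7 + 5 = 98040  −1 ⇒ G_5=98039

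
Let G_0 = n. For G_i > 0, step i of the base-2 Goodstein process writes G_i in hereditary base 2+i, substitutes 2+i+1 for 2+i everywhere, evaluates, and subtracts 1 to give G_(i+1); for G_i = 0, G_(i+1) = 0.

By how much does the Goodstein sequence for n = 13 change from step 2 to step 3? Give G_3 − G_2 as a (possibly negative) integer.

14813

step 0: 13 = 2^(2 + 1) + 2^2 + 1; sub 3 for 2: 3^(3 + 1) + 3^3 + 1; = 109; G_1 = 109−1 = 108
step 1: 108 = 3^(3 + 1) + 3^3; sub 4 for 3: 4^(4 + 1) + 4^4; = 1280; G_2 = 1280−1 = 1279
step 2: 1279 = 4^(4 + 1) + 3·4^3 + 3·4^2 + 3·4 + 3; sub 5 for 4: 5^(5 + 1) + 3·5^3 + 3·5^2 + 3·5 + 3; = 16093; G_3 = 16093−1 = 16092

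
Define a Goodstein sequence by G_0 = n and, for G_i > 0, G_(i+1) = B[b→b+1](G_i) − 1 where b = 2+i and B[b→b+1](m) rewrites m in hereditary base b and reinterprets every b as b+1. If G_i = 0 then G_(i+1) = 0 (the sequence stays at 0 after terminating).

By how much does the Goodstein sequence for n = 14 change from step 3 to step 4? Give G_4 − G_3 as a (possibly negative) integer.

base 2: 14 = 2^(2 + 1) + 2^2 + 2; at 3: 3^(3 + 1) + 3^3 + 3 = 111; next = 110
base 3: 110 = 3^(3 + 1) + 3^3 + 2; at 4: 4^(4 + 1) + 4^4 + 2 = 1282; next = 1281
base 4: 1281 = 4^(4 + 1) + 4^4 + 1; at 5: 5^(5 + 1) + 5^5 + 1 = 18751; next = 18750
base 5: 18750 = 5^(5 + 1) + 5^5; at 6: 6^(6 + 1) + 6^6 = 326592; next = 326591

307841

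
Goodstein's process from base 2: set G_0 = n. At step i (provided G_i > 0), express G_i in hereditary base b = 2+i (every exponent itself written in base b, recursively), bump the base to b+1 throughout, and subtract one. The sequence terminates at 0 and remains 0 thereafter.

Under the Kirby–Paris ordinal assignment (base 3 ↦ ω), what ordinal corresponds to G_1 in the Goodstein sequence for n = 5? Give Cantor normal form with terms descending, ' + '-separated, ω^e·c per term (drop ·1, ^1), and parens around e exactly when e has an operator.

ω^ω

i=0: 5 = 2^2 + 1 (b=2); 2→3: 3^3 + 1 = 28; 28−1 = 27
i=1: 27 = 3^3 (b=3); 3→4: 4^4 = 256; 256−1 = 255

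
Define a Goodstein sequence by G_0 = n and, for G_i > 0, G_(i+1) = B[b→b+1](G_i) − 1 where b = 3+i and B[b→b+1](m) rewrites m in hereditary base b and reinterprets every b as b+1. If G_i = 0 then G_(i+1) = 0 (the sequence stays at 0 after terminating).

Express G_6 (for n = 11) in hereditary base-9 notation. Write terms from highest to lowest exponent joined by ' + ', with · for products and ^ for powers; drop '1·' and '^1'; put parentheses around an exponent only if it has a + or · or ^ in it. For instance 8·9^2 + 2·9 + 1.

i=0: 11 = 3^2 + 2 (b=3); 3→4: 4^2 + 2 = 18; 18−1 = 17
i=1: 17 = 4^2 + 1 (b=4); 4→5: 5^2 + 1 = 26; 26−1 = 25
i=2: 25 = 5^2 (b=5); 5→6: 6^2 = 36; 36−1 = 35
i=3: 35 = 5·6 + 5 (b=6); 6→7: 5·7 + 5 = 40; 40−1 = 39
i=4: 39 = 5·7 + 4 (b=7); 7→8: 5·8 + 4 = 44; 44−1 = 43
i=5: 43 = 5·8 + 3 (b=8); 8→9: 5·9 + 3 = 48; 48−1 = 47

5·9 + 2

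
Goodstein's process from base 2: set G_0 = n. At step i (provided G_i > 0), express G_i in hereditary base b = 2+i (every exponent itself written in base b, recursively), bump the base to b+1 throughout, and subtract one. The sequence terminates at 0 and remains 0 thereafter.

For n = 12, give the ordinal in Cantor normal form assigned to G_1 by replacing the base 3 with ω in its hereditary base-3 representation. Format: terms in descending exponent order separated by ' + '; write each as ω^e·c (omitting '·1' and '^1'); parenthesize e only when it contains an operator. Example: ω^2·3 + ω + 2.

12 —HB2→ 2^(2 + 1) + 2^2 —bump→ 3^(3 + 1) + 3^3 = 108 —(−1)→ 107
107 —HB3→ 3^(3 + 1) + 2·3^2 + 2·3 + 2 —bump→ 4^(4 + 1) + 2·4^2 + 2·4 + 2 = 1066 —(−1)→ 1065

ω^(ω + 1) + ω^2·2 + ω·2 + 2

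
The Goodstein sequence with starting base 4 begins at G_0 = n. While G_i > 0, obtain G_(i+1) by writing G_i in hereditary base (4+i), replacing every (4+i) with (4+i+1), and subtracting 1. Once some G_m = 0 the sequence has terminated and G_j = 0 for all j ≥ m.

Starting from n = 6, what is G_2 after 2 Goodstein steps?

6

[0] 6 ≡ 4 + 2 (base 4). Lift 5: 7. −1: 6.
[1] 6 ≡ 5 + 1 (base 5). Lift 6: 7. −1: 6.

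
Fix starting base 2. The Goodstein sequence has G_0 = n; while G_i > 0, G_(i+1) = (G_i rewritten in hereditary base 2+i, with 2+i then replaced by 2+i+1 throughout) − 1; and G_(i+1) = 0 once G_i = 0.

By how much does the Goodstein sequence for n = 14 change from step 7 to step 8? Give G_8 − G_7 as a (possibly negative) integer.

96513439003

i=0: 14 = 2^(2 + 1) + 2^2 + 2 (b=2); 2→3: 3^(3 + 1) + 3^3 + 3 = 111; 111−1 = 110
i=1: 110 = 3^(3 + 1) + 3^3 + 2 (b=3); 3→4: 4^(4 + 1) + 4^4 + 2 = 1282; 1282−1 = 1281
i=2: 1281 = 4^(4 + 1) + 4^4 + 1 (b=4); 4→5: 5^(5 + 1) + 5^5 + 1 = 18751; 18751−1 = 18750
i=3: 18750 = 5^(5 + 1) + 5^5 (b=5); 5→6: 6^(6 + 1) + 6^6 = 326592; 326592−1 = 326591
i=4: 326591 = 6^(6 + 1) + 5·6^5 + 5·6^4 + 5·6^3 + 5·6^2 + 5·6 + 5 (b=6); 6→7: 7^(7 + 1) + 5·7^5 + 5·7^4 + 5·7^3 + 5·7^2 + 5·7 + 5 = 5862841; 5862841−1 = 5862840
i=5: 5862840 = 7^(7 + 1) + 5·7^5 + 5·7^4 + 5·7^3 + 5·7^2 + 5·7 + 4 (b=7); 7→8: 8^(8 + 1) + 5·8^5 + 5·8^4 + 5·8^3 + 5·8^2 + 5·8 + 4 = 134404972; 134404972−1 = 134404971
i=6: 134404971 = 8^(8 + 1) + 5·8^5 + 5·8^4 + 5·8^3 + 5·8^2 + 5·8 + 3 (b=8); 8→9: 9^(9 + 1) + 5·9^5 + 5·9^4 + 5·9^3 + 5·9^2 + 5·9 + 3 = 3487116549; 3487116549−1 = 3487116548
i=7: 3487116548 = 9^(9 + 1) + 5·9^5 + 5·9^4 + 5·9^3 + 5·9^2 + 5·9 + 2 (b=9); 9→10: 10^(10 + 1) + 5·10^5 + 5·10^4 + 5·10^3 + 5·10^2 + 5·10 + 2 = 100000555552; 100000555552−1 = 100000555551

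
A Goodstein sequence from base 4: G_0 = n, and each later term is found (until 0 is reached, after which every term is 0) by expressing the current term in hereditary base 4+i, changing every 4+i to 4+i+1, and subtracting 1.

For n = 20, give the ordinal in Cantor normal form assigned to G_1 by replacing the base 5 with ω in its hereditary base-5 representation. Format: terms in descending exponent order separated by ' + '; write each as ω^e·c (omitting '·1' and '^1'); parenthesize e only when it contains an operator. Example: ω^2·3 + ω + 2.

G_0 = 20. HB_4(20) = 4^2 + 4. Bump = 30. G_1 = 29.
G_1 = 29. HB_5(29) = 5^2 + 4. Bump = 40. G_2 = 39.

ω^2 + 4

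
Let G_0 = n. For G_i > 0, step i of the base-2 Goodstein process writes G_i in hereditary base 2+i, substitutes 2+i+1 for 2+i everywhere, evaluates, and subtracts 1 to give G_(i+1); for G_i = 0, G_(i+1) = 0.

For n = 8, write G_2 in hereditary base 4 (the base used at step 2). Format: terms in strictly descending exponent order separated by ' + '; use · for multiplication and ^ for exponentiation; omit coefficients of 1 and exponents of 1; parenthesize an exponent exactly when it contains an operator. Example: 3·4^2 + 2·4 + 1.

G_0 = 8. HB_2(8) = 2^(2 + 1). Bump = 81. G_1 = 80.
G_1 = 80. HB_3(80) = 2·3^3 + 2·3^2 + 2·3 + 2. Bump = 554. G_2 = 553.
G_2 = 553. HB_4(553) = 2·4^4 + 2·4^2 + 2·4 + 1. Bump = 6311. G_3 = 6310.

2·4^4 + 2·4^2 + 2·4 + 1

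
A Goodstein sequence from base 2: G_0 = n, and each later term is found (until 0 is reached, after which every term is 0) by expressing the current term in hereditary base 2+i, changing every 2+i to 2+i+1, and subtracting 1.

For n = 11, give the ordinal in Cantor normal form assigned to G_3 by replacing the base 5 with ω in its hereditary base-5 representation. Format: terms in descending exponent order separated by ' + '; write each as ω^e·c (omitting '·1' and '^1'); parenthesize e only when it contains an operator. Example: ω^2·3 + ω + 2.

i=0: 11 = 2^(2 + 1) + 2 + 1 (b=2); 2→3: 3^(3 + 1) + 3 + 1 = 85; 85−1 = 84
i=1: 84 = 3^(3 + 1) + 3 (b=3); 3→4: 4^(4 + 1) + 4 = 1028; 1028−1 = 1027
i=2: 1027 = 4^(4 + 1) + 3 (b=4); 4→5: 5^(5 + 1) + 3 = 15628; 15628−1 = 15627
i=3: 15627 = 5^(5 + 1) + 2 (b=5); 5→6: 6^(6 + 1) + 2 = 279938; 279938−1 = 279937

ω^(ω + 1) + 2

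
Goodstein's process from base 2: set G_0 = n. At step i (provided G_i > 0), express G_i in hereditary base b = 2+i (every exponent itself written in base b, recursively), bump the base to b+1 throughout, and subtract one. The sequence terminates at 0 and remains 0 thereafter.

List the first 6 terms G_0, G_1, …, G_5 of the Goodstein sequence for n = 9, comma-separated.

G_0 = 9. HB_2(9) = 2^(2 + 1) + 1. Bump = 82. G_1 = 81.
G_1 = 81. HB_3(81) = 3^(3 + 1). Bump = 1024. G_2 = 1023.
G_2 = 1023. HB_4(1023) = 3·4^4 + 3·4^3 + 3·4^2 + 3·4 + 3. Bump = 9843. G_3 = 9842.
G_3 = 9842. HB_5(9842) = 3·5^5 + 3·5^3 + 3·5^2 + 3·5 + 2. Bump = 140744. G_4 = 140743.
G_4 = 140743. HB_6(140743) = 3·6^6 + 3·6^3 + 3·6^2 + 3·6 + 1. Bump = 2471827. G_5 = 2471826.

9, 81, 1023, 9842, 140743, 2471826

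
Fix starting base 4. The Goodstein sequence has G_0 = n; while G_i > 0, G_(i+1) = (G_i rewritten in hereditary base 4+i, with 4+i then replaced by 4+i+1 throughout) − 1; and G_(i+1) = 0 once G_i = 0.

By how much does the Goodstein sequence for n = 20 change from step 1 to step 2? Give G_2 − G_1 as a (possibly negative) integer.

[0] 20 ≡ 4^2 + 4 (base 4). Lift 5: 30. −1: 29.
[1] 29 ≡ 5^2 + 4 (base 5). Lift 6: 40. −1: 39.

10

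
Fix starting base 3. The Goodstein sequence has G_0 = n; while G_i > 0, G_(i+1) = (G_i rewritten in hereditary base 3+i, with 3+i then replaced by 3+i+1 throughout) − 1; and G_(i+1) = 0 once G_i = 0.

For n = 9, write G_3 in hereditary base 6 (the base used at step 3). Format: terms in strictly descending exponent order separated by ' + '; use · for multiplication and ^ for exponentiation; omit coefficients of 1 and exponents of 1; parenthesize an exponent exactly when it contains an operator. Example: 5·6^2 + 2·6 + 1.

3·6 + 1

G_0=9  [base 3] 3^2  →[3↦4]→  4^2 = 16  −1 ⇒ G_1=15
G_1=15  [base 4] 3·4 + 3  →[4↦5]→  3·5 + 3 = 18  −1 ⇒ G_2=17
G_2=17  [base 5] 3·5 + 2  →[5↦6]→  3·6 + 2 = 20  −1 ⇒ G_3=19
G_3=19  [base 6] 3·6 + 1  →[6↦7]→  3·7 + 1 = 22  −1 ⇒ G_4=21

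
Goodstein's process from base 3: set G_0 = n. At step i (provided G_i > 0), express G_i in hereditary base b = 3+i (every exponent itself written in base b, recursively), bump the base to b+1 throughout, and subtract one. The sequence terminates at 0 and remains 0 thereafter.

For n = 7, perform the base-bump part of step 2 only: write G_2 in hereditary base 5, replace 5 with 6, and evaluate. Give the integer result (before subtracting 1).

base 3: 7 = 2·3 + 1; at 4: 2·4 + 1 = 9; next = 8
base 4: 8 = 2·4; at 5: 2·5 = 10; next = 9
base 5: 9 = 5 + 4; at 6: 6 + 4 = 10; next = 9

10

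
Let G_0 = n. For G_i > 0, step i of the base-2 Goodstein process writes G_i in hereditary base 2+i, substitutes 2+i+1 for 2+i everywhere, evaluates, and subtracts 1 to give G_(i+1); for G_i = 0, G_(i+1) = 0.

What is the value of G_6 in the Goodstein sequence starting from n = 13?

134219479

step 0: 13 = 2^(2 + 1) + 2^2 + 1; sub 3 for 2: 3^(3 + 1) + 3^3 + 1; = 109; G_1 = 109−1 = 108
step 1: 108 = 3^(3 + 1) + 3^3; sub 4 for 3: 4^(4 + 1) + 4^4; = 1280; G_2 = 1280−1 = 1279
step 2: 1279 = 4^(4 + 1) + 3·4^3 + 3·4^2 + 3·4 + 3; sub 5 for 4: 5^(5 + 1) + 3·5^3 + 3·5^2 + 3·5 + 3; = 16093; G_3 = 16093−1 = 16092
step 3: 16092 = 5^(5 + 1) + 3·5^3 + 3·5^2 + 3·5 + 2; sub 6 for 5: 6^(6 + 1) + 3·6^3 + 3·6^2 + 3·6 + 2; = 280712; G_4 = 280712−1 = 280711
step 4: 280711 = 6^(6 + 1) + 3·6^3 + 3·6^2 + 3·6 + 1; sub 7 for 6: 7^(7 + 1) + 3·7^3 + 3·7^2 + 3·7 + 1; = 5765999; G_5 = 5765999−1 = 5765998
step 5: 5765998 = 7^(7 + 1) + 3·7^3 + 3·7^2 + 3·7; sub 8 for 7: 8^(8 + 1) + 3·8^3 + 3·8^2 + 3·8; = 134219480; G_6 = 134219480−1 = 134219479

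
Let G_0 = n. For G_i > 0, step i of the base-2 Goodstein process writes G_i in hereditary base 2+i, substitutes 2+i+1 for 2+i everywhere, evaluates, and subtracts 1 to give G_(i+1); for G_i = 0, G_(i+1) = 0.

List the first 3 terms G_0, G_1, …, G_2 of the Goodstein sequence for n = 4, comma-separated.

4, 26, 41

G_0 = 4. HB_2(4) = 2^2. Bump = 27. G_1 = 26.
G_1 = 26. HB_3(26) = 2·3^2 + 2·3 + 2. Bump = 42. G_2 = 41.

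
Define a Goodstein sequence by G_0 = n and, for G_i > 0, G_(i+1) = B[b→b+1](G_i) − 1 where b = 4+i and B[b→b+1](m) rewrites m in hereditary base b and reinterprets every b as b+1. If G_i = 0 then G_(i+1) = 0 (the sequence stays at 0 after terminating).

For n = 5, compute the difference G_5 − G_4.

G_0=5  [base 4] 4 + 1  →[4↦5]→  5 + 1 = 6  −1 ⇒ G_1=5
G_1=5  [base 5] 5  →[5↦6]→  6 = 6  −1 ⇒ G_2=5
G_2=5  [base 6] 5  →[6↦7]→  5 = 5  −1 ⇒ G_3=4
G_3=4  [base 7] 4  →[7↦8]→  4 = 4  −1 ⇒ G_4=3
G_4=3  [base 8] 3  →[8↦9]→  3 = 3  −1 ⇒ G_5=2

-1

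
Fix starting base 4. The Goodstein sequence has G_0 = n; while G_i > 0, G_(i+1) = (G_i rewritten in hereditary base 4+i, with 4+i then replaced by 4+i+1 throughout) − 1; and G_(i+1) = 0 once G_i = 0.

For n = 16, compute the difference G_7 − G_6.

2

[0] 16 ≡ 4^2 (base 4). Lift 5: 25. −1: 24.
[1] 24 ≡ 4·5 + 4 (base 5). Lift 6: 28. −1: 27.
[2] 27 ≡ 4·6 + 3 (base 6). Lift 7: 31. −1: 30.
[3] 30 ≡ 4·7 + 2 (base 7). Lift 8: 34. −1: 33.
[4] 33 ≡ 4·8 + 1 (base 8). Lift 9: 37. −1: 36.
[5] 36 ≡ 4·9 (base 9). Lift 10: 40. −1: 39.
[6] 39 ≡ 3·10 + 9 (base 10). Lift 11: 42. −1: 41.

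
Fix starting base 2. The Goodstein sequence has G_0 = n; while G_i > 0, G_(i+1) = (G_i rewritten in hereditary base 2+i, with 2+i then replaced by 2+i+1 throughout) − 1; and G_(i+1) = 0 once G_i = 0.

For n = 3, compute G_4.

1

base 2: 3 = 2 + 1; at 3: 3 + 1 = 4; next = 3
base 3: 3 = 3; at 4: 4 = 4; next = 3
base 4: 3 = 3; at 5: 3 = 3; next = 2
base 5: 2 = 2; at 6: 2 = 2; next = 1
base 6: 1 = 1; at 7: 1 = 1; next = 0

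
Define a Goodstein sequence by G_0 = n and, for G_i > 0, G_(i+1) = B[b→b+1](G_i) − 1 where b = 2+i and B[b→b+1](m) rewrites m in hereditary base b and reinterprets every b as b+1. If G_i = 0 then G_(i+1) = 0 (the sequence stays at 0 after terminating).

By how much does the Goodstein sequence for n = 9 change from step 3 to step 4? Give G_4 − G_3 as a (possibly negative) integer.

i=0: 9 = 2^(2 + 1) + 1 (b=2); 2→3: 3^(3 + 1) + 1 = 82; 82−1 = 81
i=1: 81 = 3^(3 + 1) (b=3); 3→4: 4^(4 + 1) = 1024; 1024−1 = 1023
i=2: 1023 = 3·4^4 + 3·4^3 + 3·4^2 + 3·4 + 3 (b=4); 4→5: 3·5^5 + 3·5^3 + 3·5^2 + 3·5 + 3 = 9843; 9843−1 = 9842
i=3: 9842 = 3·5^5 + 3·5^3 + 3·5^2 + 3·5 + 2 (b=5); 5→6: 3·6^6 + 3·6^3 + 3·6^2 + 3·6 + 2 = 140744; 140744−1 = 140743

130901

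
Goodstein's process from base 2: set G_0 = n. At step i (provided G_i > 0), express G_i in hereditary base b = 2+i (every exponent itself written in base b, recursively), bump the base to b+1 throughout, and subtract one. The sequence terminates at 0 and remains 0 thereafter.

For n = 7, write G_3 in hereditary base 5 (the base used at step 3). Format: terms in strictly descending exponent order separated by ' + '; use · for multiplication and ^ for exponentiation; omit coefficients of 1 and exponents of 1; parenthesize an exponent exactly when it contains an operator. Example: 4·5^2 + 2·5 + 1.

i=0: 7 = 2^2 + 2 + 1 (b=2); 2→3: 3^3 + 3 + 1 = 31; 31−1 = 30
i=1: 30 = 3^3 + 3 (b=3); 3→4: 4^4 + 4 = 260; 260−1 = 259
i=2: 259 = 4^4 + 3 (b=4); 4→5: 5^5 + 3 = 3128; 3128−1 = 3127
i=3: 3127 = 5^5 + 2 (b=5); 5→6: 6^6 + 2 = 46658; 46658−1 = 46657

5^5 + 2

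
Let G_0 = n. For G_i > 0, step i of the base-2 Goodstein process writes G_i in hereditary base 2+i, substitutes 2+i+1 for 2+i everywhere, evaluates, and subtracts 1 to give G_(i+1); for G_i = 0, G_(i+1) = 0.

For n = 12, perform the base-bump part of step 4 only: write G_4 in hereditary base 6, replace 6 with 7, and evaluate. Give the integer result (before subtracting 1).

[0] 12 ≡ 2^(2 + 1) + 2^2 (base 2). Lift 3: 108. −1: 107.
[1] 107 ≡ 3^(3 + 1) + 2·3^2 + 2·3 + 2 (base 3). Lift 4: 1066. −1: 1065.
[2] 1065 ≡ 4^(4 + 1) + 2·4^2 + 2·4 + 1 (base 4). Lift 5: 15686. −1: 15685.
[3] 15685 ≡ 5^(5 + 1) + 2·5^2 + 2·5 (base 5). Lift 6: 280020. −1: 280019.
[4] 280019 ≡ 6^(6 + 1) + 2·6^2 + 6 + 5 (base 6). Lift 7: 5764911. −1: 5764910.

5764911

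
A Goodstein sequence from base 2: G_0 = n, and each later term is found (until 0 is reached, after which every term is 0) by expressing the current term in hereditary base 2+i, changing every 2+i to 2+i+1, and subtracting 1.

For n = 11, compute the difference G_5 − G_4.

[0] 11 ≡ 2^(2 + 1) + 2 + 1 (base 2). Lift 3: 85. −1: 84.
[1] 84 ≡ 3^(3 + 1) + 3 (base 3). Lift 4: 1028. −1: 1027.
[2] 1027 ≡ 4^(4 + 1) + 3 (base 4). Lift 5: 15628. −1: 15627.
[3] 15627 ≡ 5^(5 + 1) + 2 (base 5). Lift 6: 279938. −1: 279937.
[4] 279937 ≡ 6^(6 + 1) + 1 (base 6). Lift 7: 5764802. −1: 5764801.

5484864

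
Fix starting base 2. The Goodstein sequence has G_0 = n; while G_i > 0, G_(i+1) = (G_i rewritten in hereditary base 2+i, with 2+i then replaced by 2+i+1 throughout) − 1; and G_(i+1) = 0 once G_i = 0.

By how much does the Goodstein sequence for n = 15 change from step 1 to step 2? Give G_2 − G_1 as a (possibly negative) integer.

G_0=15  [base 2] 2^(2 + 1) + 2^2 + 2 + 1  →[2↦3]→  3^(3 + 1) + 3^3 + 3 + 1 = 112  −1 ⇒ G_1=111
G_1=111  [base 3] 3^(3 + 1) + 3^3 + 3  →[3↦4]→  4^(4 + 1) + 4^4 + 4 = 1284  −1 ⇒ G_2=1283

1172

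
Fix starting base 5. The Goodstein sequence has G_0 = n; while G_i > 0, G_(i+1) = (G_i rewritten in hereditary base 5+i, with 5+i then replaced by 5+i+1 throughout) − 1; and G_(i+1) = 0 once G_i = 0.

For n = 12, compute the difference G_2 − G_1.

12 —HB5→ 2·5 + 2 —bump→ 2·6 + 2 = 14 —(−1)→ 13
13 —HB6→ 2·6 + 1 —bump→ 2·7 + 1 = 15 —(−1)→ 14

1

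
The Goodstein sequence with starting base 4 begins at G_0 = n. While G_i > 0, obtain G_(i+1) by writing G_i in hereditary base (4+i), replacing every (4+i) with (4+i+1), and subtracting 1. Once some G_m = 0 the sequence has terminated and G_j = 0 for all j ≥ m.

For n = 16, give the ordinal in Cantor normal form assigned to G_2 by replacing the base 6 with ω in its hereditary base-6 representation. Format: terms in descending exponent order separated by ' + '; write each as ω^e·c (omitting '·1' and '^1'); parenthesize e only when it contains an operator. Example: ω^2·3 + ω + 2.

[0] 16 ≡ 4^2 (base 4). Lift 5: 25. −1: 24.
[1] 24 ≡ 4·5 + 4 (base 5). Lift 6: 28. −1: 27.

ω·4 + 3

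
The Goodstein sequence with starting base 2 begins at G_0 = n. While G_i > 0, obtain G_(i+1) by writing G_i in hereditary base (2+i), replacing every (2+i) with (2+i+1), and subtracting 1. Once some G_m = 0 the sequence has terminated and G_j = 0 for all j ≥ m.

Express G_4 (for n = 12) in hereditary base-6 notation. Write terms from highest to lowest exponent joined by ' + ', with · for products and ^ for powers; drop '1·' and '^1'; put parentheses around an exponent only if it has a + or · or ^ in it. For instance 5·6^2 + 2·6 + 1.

i=0: 12 = 2^(2 + 1) + 2^2 (b=2); 2→3: 3^(3 + 1) + 3^3 = 108; 108−1 = 107
i=1: 107 = 3^(3 + 1) + 2·3^2 + 2·3 + 2 (b=3); 3→4: 4^(4 + 1) + 2·4^2 + 2·4 + 2 = 1066; 1066−1 = 1065
i=2: 1065 = 4^(4 + 1) + 2·4^2 + 2·4 + 1 (b=4); 4→5: 5^(5 + 1) + 2·5^2 + 2·5 + 1 = 15686; 15686−1 = 15685
i=3: 15685 = 5^(5 + 1) + 2·5^2 + 2·5 (b=5); 5→6: 6^(6 + 1) + 2·6^2 + 2·6 = 280020; 280020−1 = 280019
i=4: 280019 = 6^(6 + 1) + 2·6^2 + 6 + 5 (b=6); 6→7: 7^(7 + 1) + 2·7^2 + 7 + 5 = 5764911; 5764911−1 = 5764910

6^(6 + 1) + 2·6^2 + 6 + 5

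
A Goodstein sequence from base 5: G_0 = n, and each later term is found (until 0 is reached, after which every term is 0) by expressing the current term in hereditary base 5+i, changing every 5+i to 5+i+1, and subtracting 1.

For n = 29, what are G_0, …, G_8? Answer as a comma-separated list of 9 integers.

G_0=29  [base 5] 5^2 + 4  →[5↦6]→  6^2 + 4 = 40  −1 ⇒ G_1=39
G_1=39  [base 6] 6^2 + 3  →[6↦7]→  7^2 + 3 = 52  −1 ⇒ G_2=51
G_2=51  [base 7] 7^2 + 2  →[7↦8]→  8^2 + 2 = 66  −1 ⇒ G_3=65
G_3=65  [base 8] 8^2 + 1  →[8↦9]→  9^2 + 1 = 82  −1 ⇒ G_4=81
G_4=81  [base 9] 9^2  →[9↦10]→  10^2 = 100  −1 ⇒ G_5=99
G_5=99  [base 10] 9·10 + 9  →[10↦11]→  9·11 + 9 = 108  −1 ⇒ G_6=107
G_6=107  [base 11] 9·11 + 8  →[11↦12]→  9·12 + 8 = 116  −1 ⇒ G_7=115
G_7=115  [base 12] 9·12 + 7  →[12↦13]→  9·13 + 7 = 124  −1 ⇒ G_8=123

29, 39, 51, 65, 81, 99, 107, 115, 123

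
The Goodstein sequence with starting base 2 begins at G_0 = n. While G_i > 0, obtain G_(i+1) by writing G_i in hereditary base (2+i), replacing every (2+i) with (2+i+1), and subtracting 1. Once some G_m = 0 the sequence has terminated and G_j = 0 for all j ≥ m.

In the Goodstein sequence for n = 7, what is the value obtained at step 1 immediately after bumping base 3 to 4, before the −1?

(0) 7|_2 = 2^2 + 2 + 1 ↦ 3^3 + 3 + 1|_3 = 31 ⇒ 30
(1) 30|_3 = 3^3 + 3 ↦ 4^4 + 4|_4 = 260 ⇒ 259

260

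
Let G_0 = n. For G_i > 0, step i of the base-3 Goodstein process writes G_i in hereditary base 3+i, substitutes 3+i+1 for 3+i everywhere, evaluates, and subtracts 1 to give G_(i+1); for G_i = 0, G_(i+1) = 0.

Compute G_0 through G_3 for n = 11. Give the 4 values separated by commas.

[0] 11 ≡ 3^2 + 2 (base 3). Lift 4: 18. −1: 17.
[1] 17 ≡ 4^2 + 1 (base 4). Lift 5: 26. −1: 25.
[2] 25 ≡ 5^2 (base 5). Lift 6: 36. −1: 35.

11, 17, 25, 35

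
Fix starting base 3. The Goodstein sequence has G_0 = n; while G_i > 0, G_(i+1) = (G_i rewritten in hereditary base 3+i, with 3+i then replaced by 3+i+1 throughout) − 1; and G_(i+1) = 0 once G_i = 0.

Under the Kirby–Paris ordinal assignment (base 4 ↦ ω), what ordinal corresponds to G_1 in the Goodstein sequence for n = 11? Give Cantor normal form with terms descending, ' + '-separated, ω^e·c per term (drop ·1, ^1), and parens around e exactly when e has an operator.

ω^2 + 1

G_0 = 11. HB_3(11) = 3^2 + 2. Bump = 18. G_1 = 17.
G_1 = 17. HB_4(17) = 4^2 + 1. Bump = 26. G_2 = 25.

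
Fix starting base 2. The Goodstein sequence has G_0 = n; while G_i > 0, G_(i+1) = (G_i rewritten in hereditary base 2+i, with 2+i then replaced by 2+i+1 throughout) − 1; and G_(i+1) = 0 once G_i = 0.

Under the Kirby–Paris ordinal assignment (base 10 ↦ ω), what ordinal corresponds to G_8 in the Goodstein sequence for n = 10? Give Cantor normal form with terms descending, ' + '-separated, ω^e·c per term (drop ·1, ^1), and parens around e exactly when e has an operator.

ω^ω·5 + ω^5·5 + ω^4·5 + ω^3·5 + ω^2·5 + ω·5 + 1

G_0=10  [base 2] 2^(2 + 1) + 2  →[2↦3]→  3^(3 + 1) + 3 = 84  −1 ⇒ G_1=83
G_1=83  [base 3] 3^(3 + 1) + 2  →[3↦4]→  4^(4 + 1) + 2 = 1026  −1 ⇒ G_2=1025
G_2=1025  [base 4] 4^(4 + 1) + 1  →[4↦5]→  5^(5 + 1) + 1 = 15626  −1 ⇒ G_3=15625
G_3=15625  [base 5] 5^(5 + 1)  →[5↦6]→  6^(6 + 1) = 279936  −1 ⇒ G_4=279935
G_4=279935  [base 6] 5·6^6 + 5·6^5 + 5·6^4 + 5·6^3 + 5·6^2 + 5·6 + 5  →[6↦7]→  5·7^7 + 5·7^5 + 5·7^4 + 5·7^3 + 5·7^2 + 5·7 + 5 = 4215755  −1 ⇒ G_5=4215754
G_5=4215754  [base 7] 5·7^7 + 5·7^5 + 5·7^4 + 5·7^3 + 5·7^2 + 5·7 + 4  →[7↦8]→  5·8^8 + 5·8^5 + 5·8^4 + 5·8^3 + 5·8^2 + 5·8 + 4 = 84073324  −1 ⇒ G_6=84073323
G_6=84073323  [base 8] 5·8^8 + 5·8^5 + 5·8^4 + 5·8^3 + 5·8^2 + 5·8 + 3  →[8↦9]→  5·9^9 + 5·9^5 + 5·9^4 + 5·9^3 + 5·9^2 + 5·9 + 3 = 1937434593  −1 ⇒ G_7=1937434592
G_7=1937434592  [base 9] 5·9^9 + 5·9^5 + 5·9^4 + 5·9^3 + 5·9^2 + 5·9 + 2  →[9↦10]→  5·10^10 + 5·10^5 + 5·10^4 + 5·10^3 + 5·10^2 + 5·10 + 2 = 50000555552  −1 ⇒ G_8=50000555551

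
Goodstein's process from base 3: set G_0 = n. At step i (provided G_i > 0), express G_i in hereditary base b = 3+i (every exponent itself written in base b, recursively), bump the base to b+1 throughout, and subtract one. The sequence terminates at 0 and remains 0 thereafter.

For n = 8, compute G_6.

G_0 = 8. HB_3(8) = 2·3 + 2. Bump = 10. G_1 = 9.
G_1 = 9. HB_4(9) = 2·4 + 1. Bump = 11. G_2 = 10.
G_2 = 10. HB_5(10) = 2·5. Bump = 12. G_3 = 11.
G_3 = 11. HB_6(11) = 6 + 5. Bump = 12. G_4 = 11.
G_4 = 11. HB_7(11) = 7 + 4. Bump = 12. G_5 = 11.
G_5 = 11. HB_8(11) = 8 + 3. Bump = 12. G_6 = 11.
G_6 = 11. HB_9(11) = 9 + 2. Bump = 12. G_7 = 11.

11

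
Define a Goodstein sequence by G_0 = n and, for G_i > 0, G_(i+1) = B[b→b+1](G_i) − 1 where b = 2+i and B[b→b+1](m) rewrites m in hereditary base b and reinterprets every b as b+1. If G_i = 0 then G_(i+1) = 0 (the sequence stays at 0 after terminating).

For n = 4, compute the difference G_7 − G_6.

4 —HB2→ 2^2 —bump→ 3^3 = 27 —(−1)→ 26
26 —HB3→ 2·3^2 + 2·3 + 2 —bump→ 2·4^2 + 2·4 + 2 = 42 —(−1)→ 41
41 —HB4→ 2·4^2 + 2·4 + 1 —bump→ 2·5^2 + 2·5 + 1 = 61 —(−1)→ 60
60 —HB5→ 2·5^2 + 2·5 —bump→ 2·6^2 + 2·6 = 84 —(−1)→ 83
83 —HB6→ 2·6^2 + 6 + 5 —bump→ 2·7^2 + 7 + 5 = 110 —(−1)→ 109
109 —HB7→ 2·7^2 + 7 + 4 —bump→ 2·8^2 + 8 + 4 = 140 —(−1)→ 139
139 —HB8→ 2·8^2 + 8 + 3 —bump→ 2·9^2 + 9 + 3 = 174 —(−1)→ 173

34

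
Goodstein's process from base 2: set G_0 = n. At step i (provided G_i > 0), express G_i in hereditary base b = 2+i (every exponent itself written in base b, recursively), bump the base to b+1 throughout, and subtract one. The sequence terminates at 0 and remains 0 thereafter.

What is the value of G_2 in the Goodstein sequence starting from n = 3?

[0] 3 ≡ 2 + 1 (base 2). Lift 3: 4. −1: 3.
[1] 3 ≡ 3 (base 3). Lift 4: 4. −1: 3.
[2] 3 ≡ 3 (base 4). Lift 5: 3. −1: 2.

3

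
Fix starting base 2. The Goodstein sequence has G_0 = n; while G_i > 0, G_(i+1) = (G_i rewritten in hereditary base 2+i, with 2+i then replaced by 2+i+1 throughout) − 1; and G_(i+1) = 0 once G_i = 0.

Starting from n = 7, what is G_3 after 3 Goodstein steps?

3127

(0) 7|_2 = 2^2 + 2 + 1 ↦ 3^3 + 3 + 1|_3 = 31 ⇒ 30
(1) 30|_3 = 3^3 + 3 ↦ 4^4 + 4|_4 = 260 ⇒ 259
(2) 259|_4 = 4^4 + 3 ↦ 5^5 + 3|_5 = 3128 ⇒ 3127
(3) 3127|_5 = 5^5 + 2 ↦ 6^6 + 2|_6 = 46658 ⇒ 46657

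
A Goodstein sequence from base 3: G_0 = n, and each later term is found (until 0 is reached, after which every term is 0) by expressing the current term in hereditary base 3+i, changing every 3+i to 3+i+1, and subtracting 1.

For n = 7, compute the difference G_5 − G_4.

0

G_0 = 7. HB_3(7) = 2·3 + 1. Bump = 9. G_1 = 8.
G_1 = 8. HB_4(8) = 2·4. Bump = 10. G_2 = 9.
G_2 = 9. HB_5(9) = 5 + 4. Bump = 10. G_3 = 9.
G_3 = 9. HB_6(9) = 6 + 3. Bump = 10. G_4 = 9.
G_4 = 9. HB_7(9) = 7 + 2. Bump = 10. G_5 = 9.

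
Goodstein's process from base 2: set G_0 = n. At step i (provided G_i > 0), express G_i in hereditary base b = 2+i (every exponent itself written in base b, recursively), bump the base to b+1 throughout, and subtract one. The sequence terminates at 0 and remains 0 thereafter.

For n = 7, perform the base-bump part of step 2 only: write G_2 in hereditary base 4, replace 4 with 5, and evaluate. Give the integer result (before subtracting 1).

G_0 = 7. HB_2(7) = 2^2 + 2 + 1. Bump = 31. G_1 = 30.
G_1 = 30. HB_3(30) = 3^3 + 3. Bump = 260. G_2 = 259.
G_2 = 259. HB_4(259) = 4^4 + 3. Bump = 3128. G_3 = 3127.

3128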